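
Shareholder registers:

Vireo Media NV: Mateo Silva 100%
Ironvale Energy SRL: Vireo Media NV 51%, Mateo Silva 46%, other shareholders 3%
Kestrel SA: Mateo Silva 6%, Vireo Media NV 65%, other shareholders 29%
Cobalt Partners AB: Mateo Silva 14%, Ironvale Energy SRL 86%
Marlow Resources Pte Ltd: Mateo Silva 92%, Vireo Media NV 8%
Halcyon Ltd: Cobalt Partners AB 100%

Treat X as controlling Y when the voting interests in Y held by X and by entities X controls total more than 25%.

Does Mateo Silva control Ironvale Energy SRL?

Yes

Mateo holds 100% of Vireo, so Mateo controls Vireo.
Vireo and Mateo together hold 51% + 46% = 97% of Ironvale, so Mateo controls Ironvale.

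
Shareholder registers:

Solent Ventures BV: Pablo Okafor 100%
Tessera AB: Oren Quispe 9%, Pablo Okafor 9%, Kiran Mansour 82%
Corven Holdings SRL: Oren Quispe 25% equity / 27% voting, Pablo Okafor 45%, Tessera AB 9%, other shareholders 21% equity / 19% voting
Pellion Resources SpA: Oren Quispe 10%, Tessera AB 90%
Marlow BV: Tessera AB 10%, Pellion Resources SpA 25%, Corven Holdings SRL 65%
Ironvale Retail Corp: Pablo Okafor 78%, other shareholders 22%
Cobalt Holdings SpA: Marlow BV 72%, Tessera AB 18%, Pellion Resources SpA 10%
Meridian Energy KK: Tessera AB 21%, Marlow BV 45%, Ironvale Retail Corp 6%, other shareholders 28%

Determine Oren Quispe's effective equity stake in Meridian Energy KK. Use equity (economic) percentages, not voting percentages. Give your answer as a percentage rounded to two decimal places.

11.88%

Oren reaches Meridian along 6 paths.
Via Tessera: 9% × 21% = 1.89%.
Via Tessera → Marlow: 9% × 10% × 45% = 0.405%.
Via Pellion → Marlow: 10% × 25% × 45% = 1.125%.
Via Tessera → Pellion → Marlow: 9% × 90% × 25% × 45% = 0.91125%.
Via Corven → Marlow: 25% × 65% × 45% = 7.3125%.
Via Tessera → Corven → Marlow: 9% × 9% × 65% × 45% = 0.236925%.
Total: 1.89% + 0.405% + 1.125% + 0.91125% + 7.3125% + 0.236925% = 11.880675%.
Rounded: 11.88%.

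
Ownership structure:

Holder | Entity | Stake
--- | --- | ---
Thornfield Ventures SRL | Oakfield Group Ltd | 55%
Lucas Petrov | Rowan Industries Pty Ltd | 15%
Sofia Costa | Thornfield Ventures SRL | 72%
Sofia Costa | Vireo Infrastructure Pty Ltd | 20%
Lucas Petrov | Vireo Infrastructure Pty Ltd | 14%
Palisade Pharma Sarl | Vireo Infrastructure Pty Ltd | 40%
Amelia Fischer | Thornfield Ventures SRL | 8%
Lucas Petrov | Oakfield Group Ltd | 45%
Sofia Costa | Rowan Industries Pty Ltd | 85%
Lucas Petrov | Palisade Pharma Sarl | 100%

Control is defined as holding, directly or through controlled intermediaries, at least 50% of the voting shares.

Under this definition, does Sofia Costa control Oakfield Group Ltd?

Yes

Sofia holds 72% of Thornfield, so Sofia controls Thornfield.
Thornfield holds 55% of Oakfield, so Sofia controls Oakfield.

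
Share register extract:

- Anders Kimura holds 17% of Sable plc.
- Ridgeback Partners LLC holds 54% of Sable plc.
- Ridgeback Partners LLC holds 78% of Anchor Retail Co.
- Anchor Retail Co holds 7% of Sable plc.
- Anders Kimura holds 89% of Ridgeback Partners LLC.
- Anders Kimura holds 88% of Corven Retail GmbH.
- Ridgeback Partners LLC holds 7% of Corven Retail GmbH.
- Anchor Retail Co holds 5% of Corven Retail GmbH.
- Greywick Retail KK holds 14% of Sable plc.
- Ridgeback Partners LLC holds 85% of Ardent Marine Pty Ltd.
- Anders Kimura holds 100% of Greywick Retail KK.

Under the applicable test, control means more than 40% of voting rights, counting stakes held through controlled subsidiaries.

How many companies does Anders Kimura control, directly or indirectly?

6

Anders holds 89% of Ridgeback, so Anders controls Ridgeback.
Anders holds 100% of Greywick, so Anders controls Greywick.
Ridgeback holds 78% of Anchor, so Anders controls Anchor.
Anders and Anchor and Ridgeback and Greywick together hold 17% + 7% + 54% + 14% = 92% of Sable, so Anders controls Sable.
Ridgeback holds 85% of Ardent, so Anders controls Ardent.
Anchor and Ridgeback and Anders together hold 5% + 7% + 88% = 100% of Corven, so Anders controls Corven.
Anders controls 6 companies.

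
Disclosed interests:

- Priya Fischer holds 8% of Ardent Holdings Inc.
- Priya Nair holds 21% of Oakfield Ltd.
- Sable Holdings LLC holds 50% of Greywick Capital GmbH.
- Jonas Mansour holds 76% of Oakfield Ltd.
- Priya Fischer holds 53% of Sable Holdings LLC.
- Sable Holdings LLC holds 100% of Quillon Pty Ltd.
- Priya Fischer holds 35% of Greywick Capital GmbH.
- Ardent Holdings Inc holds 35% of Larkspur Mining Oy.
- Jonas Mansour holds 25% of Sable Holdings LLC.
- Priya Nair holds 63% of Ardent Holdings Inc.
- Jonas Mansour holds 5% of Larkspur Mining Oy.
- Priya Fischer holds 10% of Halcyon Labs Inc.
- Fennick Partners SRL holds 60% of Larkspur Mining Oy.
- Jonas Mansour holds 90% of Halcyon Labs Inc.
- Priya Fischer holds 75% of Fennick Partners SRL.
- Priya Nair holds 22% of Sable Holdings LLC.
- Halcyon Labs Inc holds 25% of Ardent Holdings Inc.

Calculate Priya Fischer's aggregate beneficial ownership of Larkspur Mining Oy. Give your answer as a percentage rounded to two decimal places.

Priya Fischer reaches Larkspur along 3 paths.
Via Fennick: 75% × 60% = 45%.
Via Halcyon → Ardent: 10% × 25% × 35% = 0.875%.
Via Ardent: 8% × 35% = 2.8%.
Total: 45% + 0.875% + 2.8% = 48.675%.
Rounded: 48.68%.

48.68%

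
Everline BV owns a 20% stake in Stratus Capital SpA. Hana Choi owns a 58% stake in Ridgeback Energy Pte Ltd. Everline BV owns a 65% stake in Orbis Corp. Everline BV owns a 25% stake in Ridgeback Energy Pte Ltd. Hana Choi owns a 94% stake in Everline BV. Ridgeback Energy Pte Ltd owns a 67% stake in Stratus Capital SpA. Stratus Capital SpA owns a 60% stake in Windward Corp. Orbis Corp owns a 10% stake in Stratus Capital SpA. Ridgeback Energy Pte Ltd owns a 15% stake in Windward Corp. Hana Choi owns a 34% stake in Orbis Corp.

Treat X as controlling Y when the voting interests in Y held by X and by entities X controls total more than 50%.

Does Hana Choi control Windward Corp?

Yes

Hana holds 94% of Everline, so Hana controls Everline.
Hana and Everline together hold 58% + 25% = 83% of Ridgeback, so Hana controls Ridgeback.
Hana and Everline together hold 34% + 65% = 99% of Orbis, so Hana controls Orbis.
Ridgeback and Everline and Orbis together hold 67% + 20% + 10% = 97% of Stratus, so Hana controls Stratus.
Stratus and Ridgeback together hold 60% + 15% = 75% of Windward, so Hana controls Windward.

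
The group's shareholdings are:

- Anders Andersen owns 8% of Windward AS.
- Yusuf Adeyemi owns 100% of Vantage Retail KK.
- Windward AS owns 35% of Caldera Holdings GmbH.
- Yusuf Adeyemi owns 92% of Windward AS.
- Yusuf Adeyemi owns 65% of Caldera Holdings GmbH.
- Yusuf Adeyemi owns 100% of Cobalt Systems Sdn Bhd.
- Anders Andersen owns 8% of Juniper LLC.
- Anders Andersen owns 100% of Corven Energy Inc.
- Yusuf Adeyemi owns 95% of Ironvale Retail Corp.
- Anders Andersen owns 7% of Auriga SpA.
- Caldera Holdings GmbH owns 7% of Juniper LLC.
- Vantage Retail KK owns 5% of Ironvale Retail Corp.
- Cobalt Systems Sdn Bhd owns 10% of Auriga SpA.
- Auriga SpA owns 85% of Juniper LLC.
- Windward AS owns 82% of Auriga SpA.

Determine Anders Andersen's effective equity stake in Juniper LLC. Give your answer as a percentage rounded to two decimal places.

19.72%

Anders reaches Juniper along 4 paths.
Via Windward → Auriga: 8% × 82% × 85% = 5.576%.
Via Auriga: 7% × 85% = 5.95%.
Via Windward → Caldera: 8% × 35% × 7% = 0.196%.
Direct stake: 8% = 8%.
Total: 5.576% + 5.95% + 0.196% + 8% = 19.722%.
Rounded: 19.72%.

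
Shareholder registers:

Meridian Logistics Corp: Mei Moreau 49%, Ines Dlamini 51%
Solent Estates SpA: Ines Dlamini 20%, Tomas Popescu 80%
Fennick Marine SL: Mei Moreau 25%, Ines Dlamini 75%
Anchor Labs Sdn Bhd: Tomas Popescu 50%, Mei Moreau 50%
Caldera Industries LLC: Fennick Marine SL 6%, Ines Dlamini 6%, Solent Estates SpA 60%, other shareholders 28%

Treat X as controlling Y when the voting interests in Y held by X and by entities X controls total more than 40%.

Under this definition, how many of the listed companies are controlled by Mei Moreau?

Mei holds 49% of Meridian, so Mei controls Meridian.
Mei holds 50% of Anchor, so Mei controls Anchor.
No other company's threshold is met.
Mei controls 2 companies.

2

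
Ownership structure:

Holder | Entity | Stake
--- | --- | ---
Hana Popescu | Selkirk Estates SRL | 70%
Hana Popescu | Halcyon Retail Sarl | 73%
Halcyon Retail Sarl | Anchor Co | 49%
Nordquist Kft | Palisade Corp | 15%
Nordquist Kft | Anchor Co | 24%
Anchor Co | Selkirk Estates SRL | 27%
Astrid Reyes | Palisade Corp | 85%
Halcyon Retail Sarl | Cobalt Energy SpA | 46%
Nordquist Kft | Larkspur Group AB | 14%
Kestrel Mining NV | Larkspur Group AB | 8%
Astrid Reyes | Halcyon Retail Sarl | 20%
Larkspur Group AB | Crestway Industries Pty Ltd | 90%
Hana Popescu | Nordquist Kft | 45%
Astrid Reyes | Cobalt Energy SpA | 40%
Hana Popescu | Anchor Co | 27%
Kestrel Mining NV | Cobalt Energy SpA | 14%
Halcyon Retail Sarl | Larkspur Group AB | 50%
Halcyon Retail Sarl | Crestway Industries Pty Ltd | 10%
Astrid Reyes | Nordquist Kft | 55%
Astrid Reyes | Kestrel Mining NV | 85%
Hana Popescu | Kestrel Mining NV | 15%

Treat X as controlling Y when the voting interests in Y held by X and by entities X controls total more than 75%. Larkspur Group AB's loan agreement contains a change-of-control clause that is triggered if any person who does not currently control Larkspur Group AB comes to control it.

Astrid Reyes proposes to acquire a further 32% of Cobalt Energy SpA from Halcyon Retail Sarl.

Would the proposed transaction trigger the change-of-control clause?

No

The purchase adds only to Astrid's holdings (Halcyon's stake shrinks), so Astrid is the only person who could newly come to control Larkspur.
Astrid holds 85% of Kestrel, so Astrid controls Kestrel.
Astrid holds 85% of Palisade, so Astrid controls Palisade.
In Larkspur, Astrid's side holds only 8%, not > 75%.
So before the transaction, Astrid does not control Larkspur.
After the purchase, Astrid's direct stake in Cobalt rises to 40% + 32% = 72%, and Halcyon's stake falls to 14%.
Astrid and Kestrel together hold 72% + 14% = 86% of Cobalt, so Astrid controls Cobalt.
After the transaction, Astrid's side holds 8% of Larkspur, not > 75%, so Astrid still does not control Larkspur.
No new person acquires control, so the clause is not triggered.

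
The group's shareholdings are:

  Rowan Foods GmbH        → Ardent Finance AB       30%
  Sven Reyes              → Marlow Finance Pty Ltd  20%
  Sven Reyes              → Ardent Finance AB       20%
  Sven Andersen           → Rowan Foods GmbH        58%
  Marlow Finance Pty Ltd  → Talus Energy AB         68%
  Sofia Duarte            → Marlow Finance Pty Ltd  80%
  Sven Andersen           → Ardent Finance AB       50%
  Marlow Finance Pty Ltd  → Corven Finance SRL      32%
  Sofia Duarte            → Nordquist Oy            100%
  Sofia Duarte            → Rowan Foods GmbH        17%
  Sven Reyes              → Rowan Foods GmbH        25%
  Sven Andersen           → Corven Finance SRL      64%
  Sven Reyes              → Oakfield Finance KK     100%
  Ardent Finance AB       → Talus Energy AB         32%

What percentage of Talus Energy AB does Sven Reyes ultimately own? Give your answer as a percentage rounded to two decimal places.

22.40%

Sven Reyes reaches Talus along 3 paths.
Via Ardent: 20% × 32% = 6.4%.
Via Rowan → Ardent: 25% × 30% × 32% = 2.4%.
Via Marlow: 20% × 68% = 13.6%.
Total: 6.4% + 2.4% + 13.6% = 22.4%.
Rounded: 22.40%.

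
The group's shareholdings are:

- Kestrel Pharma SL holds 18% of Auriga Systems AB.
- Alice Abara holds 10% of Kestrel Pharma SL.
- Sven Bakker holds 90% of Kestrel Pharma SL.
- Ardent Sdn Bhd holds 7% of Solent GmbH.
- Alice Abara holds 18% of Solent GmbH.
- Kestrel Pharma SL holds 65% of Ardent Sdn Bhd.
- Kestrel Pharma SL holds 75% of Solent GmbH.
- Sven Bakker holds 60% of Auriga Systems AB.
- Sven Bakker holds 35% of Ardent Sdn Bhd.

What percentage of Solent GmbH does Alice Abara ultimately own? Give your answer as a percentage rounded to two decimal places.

25.96%

Alice reaches Solent along 3 paths.
Via Kestrel: 10% × 75% = 7.5%.
Direct stake: 18% = 18%.
Via Kestrel → Ardent: 10% × 65% × 7% = 0.455%.
Total: 7.5% + 18% + 0.455% = 25.955%.
Rounded: 25.96%.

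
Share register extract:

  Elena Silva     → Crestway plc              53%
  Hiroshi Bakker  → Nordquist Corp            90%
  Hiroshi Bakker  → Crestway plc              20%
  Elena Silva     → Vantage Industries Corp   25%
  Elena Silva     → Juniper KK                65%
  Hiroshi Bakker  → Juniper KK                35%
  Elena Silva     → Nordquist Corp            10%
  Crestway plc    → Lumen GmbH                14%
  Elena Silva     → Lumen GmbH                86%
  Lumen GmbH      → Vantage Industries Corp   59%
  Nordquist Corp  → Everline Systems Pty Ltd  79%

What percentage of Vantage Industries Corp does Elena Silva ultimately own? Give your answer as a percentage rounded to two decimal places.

Elena reaches Vantage along 3 paths.
Direct stake: 25% = 25%.
Via Crestway → Lumen: 53% × 14% × 59% = 4.3778%.
Via Lumen: 86% × 59% = 50.74%.
Total: 25% + 4.3778% + 50.74% = 80.1178%.
Rounded: 80.12%.

80.12%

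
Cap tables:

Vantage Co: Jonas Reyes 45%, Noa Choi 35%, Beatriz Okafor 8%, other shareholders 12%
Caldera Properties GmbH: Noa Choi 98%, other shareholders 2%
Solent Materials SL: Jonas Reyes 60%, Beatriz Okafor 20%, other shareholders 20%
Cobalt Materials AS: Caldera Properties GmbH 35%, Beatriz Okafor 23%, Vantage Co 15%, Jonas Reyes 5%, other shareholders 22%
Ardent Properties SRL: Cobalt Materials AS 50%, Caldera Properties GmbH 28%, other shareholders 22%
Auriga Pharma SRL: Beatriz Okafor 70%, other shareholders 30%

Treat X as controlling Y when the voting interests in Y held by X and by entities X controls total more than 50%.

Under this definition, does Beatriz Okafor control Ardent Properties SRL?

No

Beatriz holds 70% of Auriga, so Beatriz controls Auriga.
Neither Beatriz nor any entity Beatriz controls holds any voting interest in Ardent.
So Beatriz does not control Ardent.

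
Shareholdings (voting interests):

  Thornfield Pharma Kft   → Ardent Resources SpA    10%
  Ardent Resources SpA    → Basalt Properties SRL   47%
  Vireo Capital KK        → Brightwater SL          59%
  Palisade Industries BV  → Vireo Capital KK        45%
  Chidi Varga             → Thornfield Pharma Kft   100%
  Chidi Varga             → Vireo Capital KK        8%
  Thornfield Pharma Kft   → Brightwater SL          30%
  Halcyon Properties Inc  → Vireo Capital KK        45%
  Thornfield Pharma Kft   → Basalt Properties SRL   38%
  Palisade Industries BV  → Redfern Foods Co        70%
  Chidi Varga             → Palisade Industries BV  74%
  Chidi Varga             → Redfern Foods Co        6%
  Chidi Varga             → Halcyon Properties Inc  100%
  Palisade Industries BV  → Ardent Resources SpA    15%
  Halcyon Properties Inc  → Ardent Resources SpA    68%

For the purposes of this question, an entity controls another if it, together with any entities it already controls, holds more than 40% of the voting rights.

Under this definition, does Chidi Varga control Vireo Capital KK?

Chidi holds 74% of Palisade, so Chidi controls Palisade.
Chidi holds 100% of Halcyon, so Chidi controls Halcyon.
Halcyon and Palisade and Chidi together hold 45% + 45% + 8% = 98% of Vireo, so Chidi controls Vireo.

Yes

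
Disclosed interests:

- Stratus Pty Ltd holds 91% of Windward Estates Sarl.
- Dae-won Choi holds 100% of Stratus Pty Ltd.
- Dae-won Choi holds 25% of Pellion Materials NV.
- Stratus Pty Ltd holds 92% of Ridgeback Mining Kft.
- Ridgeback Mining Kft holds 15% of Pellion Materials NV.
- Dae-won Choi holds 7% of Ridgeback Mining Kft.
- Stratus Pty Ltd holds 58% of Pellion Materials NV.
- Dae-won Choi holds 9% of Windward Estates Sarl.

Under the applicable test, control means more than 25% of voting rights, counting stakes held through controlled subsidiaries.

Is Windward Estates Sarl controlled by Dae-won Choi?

Dae-won holds 100% of Stratus, so Dae-won controls Stratus.
Stratus and Dae-won together hold 91% + 9% = 100% of Windward, so Dae-won controls Windward.

Yes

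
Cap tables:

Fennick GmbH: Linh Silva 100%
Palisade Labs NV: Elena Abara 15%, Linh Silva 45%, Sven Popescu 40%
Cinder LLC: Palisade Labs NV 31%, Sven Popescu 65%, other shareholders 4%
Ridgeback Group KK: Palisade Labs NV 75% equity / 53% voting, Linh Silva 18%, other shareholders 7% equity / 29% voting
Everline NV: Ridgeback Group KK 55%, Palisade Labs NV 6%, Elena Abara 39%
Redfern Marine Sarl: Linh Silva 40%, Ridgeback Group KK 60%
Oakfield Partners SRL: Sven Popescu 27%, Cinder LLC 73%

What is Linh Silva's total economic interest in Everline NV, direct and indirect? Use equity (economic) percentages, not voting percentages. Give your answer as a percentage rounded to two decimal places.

Linh reaches Everline along 3 paths.
Via Palisade → Ridgeback: 45% × 75% × 55% = 18.5625%.
Via Ridgeback: 18% × 55% = 9.9%.
Via Palisade: 45% × 6% = 2.7%.
Total: 18.5625% + 9.9% + 2.7% = 31.1625%.
Rounded: 31.16%.

31.16%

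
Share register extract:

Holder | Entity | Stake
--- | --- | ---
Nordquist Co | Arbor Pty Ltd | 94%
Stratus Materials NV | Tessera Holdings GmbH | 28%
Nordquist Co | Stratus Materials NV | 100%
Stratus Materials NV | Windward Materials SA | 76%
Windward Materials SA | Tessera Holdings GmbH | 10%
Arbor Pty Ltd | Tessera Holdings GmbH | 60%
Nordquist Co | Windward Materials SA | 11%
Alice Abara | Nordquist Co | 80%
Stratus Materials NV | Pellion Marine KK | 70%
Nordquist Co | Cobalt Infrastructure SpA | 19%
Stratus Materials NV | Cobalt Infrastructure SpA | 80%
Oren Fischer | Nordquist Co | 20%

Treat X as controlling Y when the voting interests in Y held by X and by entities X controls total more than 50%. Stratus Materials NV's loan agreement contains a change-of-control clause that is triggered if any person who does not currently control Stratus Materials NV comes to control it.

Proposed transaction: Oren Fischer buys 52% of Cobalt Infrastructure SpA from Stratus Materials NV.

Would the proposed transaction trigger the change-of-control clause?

The purchase adds only to Oren's holdings (Stratus's stake shrinks), so Oren is the only person who could newly come to control Stratus.
Oren's largest direct stake is 20% in Nordquist, which does not meet the threshold, so Oren controls no company.
Neither Oren nor any entity Oren controls holds any voting interest in Stratus.
So before the transaction, Oren does not control Stratus.
After the purchase, Oren holds 52% of Cobalt directly, and Stratus's stake falls to 28%.
Oren holds 52% of Cobalt, so Oren controls Cobalt.
After the transaction, neither Oren nor any entity Oren controls holds a voting interest in Stratus, so Oren still does not control it.
No new person acquires control, so the clause is not triggered.

No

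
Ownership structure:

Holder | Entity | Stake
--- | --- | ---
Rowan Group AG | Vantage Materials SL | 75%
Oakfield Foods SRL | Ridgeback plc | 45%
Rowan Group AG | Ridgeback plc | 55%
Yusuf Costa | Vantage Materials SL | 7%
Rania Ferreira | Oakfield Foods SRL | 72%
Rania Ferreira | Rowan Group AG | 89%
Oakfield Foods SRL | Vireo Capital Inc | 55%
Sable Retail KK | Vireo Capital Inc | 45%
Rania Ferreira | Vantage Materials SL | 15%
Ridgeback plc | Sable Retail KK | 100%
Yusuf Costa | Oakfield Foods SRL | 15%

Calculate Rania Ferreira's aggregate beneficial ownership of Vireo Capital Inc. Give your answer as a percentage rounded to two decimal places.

Rania reaches Vireo along 3 paths.
Via Rowan → Ridgeback → Sable: 89% × 55% × 100% × 45% = 22.0275%.
Via Oakfield → Ridgeback → Sable: 72% × 45% × 100% × 45% = 14.58%.
Via Oakfield: 72% × 55% = 39.6%.
Total: 22.0275% + 14.58% + 39.6% = 76.2075%.
Rounded: 76.21%.

76.21%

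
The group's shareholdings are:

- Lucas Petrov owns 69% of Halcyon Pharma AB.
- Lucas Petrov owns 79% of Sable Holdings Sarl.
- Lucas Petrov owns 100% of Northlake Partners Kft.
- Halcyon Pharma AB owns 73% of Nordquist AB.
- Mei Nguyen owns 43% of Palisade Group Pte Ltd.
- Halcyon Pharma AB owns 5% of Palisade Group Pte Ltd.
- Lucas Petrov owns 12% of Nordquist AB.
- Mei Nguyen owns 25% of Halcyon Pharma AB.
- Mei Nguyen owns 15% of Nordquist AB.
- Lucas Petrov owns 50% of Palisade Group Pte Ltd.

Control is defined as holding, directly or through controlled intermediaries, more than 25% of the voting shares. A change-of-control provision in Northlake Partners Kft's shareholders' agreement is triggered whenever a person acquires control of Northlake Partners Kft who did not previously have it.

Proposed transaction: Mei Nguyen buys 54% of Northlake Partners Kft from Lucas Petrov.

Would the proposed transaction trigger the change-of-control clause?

Yes

The purchase adds only to Mei's holdings (Lucas's stake shrinks), so Mei is the only person who could newly come to control Northlake.
Mei holds 43% of Palisade, so Mei controls Palisade.
Neither Mei nor any entity Mei controls holds any voting interest in Northlake.
So before the transaction, Mei does not control Northlake.
After the purchase, Mei holds 54% of Northlake directly, and Lucas's stake falls to 46%.
Mei holds 54% of Northlake, so Mei controls Northlake.
Mei did not control Northlake before and does after, so the clause is triggered.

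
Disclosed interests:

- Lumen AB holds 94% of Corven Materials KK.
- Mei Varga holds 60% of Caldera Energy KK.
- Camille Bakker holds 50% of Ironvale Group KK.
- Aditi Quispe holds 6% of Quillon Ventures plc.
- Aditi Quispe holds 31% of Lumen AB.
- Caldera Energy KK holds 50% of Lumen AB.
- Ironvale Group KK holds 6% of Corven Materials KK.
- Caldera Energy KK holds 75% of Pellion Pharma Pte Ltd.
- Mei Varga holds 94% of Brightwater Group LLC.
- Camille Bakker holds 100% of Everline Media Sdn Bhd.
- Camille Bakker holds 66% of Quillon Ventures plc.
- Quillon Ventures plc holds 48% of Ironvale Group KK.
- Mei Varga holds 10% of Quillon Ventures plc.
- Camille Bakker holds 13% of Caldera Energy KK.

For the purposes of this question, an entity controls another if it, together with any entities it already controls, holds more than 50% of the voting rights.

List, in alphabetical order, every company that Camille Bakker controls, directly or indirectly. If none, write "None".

Camille holds 66% of Quillon, so Camille controls Quillon.
Camille holds 100% of Everline, so Camille controls Everline.
Camille and Quillon together hold 50% + 48% = 98% of Ironvale, so Camille controls Ironvale.
No other company's threshold is met.

Everline Media Sdn Bhd, Ironvale Group KK, Quillon Ventures plc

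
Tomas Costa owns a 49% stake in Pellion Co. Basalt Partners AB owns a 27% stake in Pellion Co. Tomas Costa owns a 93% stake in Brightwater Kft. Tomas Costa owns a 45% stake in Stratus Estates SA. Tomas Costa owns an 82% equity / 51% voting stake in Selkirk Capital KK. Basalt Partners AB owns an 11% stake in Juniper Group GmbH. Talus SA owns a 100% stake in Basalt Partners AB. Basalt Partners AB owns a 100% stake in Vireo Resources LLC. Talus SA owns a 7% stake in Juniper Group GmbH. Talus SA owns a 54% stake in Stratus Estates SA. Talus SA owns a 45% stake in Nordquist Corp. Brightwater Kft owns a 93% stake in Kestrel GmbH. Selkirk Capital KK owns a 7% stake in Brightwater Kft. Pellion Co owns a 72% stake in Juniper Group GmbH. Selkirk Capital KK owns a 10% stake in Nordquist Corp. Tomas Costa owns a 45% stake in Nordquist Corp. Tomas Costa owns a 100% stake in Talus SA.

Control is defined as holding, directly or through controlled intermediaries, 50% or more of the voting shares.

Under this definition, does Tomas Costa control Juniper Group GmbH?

Yes

Tomas holds 100% of Talus, so Tomas controls Talus.
Talus holds 100% of Basalt, so Tomas controls Basalt.
Basalt and Tomas together hold 27% + 49% = 76% of Pellion, so Tomas controls Pellion.
Talus and Pellion and Basalt together hold 7% + 72% + 11% = 90% of Juniper, so Tomas controls Juniper.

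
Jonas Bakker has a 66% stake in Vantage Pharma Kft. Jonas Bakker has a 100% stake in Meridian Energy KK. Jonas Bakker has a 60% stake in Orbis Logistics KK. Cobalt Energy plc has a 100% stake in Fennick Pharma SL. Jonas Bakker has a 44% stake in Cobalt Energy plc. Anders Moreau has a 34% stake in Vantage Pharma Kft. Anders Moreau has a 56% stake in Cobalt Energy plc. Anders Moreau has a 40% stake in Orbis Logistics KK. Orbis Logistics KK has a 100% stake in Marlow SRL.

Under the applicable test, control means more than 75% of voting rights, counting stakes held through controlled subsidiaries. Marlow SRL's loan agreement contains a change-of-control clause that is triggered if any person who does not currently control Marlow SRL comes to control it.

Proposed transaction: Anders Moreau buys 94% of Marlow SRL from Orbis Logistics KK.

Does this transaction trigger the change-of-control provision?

Yes

The purchase adds only to Anders's holdings (Orbis's stake shrinks), so Anders is the only person who could newly come to control Marlow.
Anders's largest direct stake is 56% in Cobalt, which does not meet the threshold, so Anders controls no company.
Neither Anders nor any entity Anders controls holds any voting interest in Marlow.
So before the transaction, Anders does not control Marlow.
After the purchase, Anders holds 94% of Marlow directly, and Orbis's stake falls to 6%.
Anders holds 94% of Marlow, so Anders controls Marlow.
Anders did not control Marlow before and does after, so the clause is triggered.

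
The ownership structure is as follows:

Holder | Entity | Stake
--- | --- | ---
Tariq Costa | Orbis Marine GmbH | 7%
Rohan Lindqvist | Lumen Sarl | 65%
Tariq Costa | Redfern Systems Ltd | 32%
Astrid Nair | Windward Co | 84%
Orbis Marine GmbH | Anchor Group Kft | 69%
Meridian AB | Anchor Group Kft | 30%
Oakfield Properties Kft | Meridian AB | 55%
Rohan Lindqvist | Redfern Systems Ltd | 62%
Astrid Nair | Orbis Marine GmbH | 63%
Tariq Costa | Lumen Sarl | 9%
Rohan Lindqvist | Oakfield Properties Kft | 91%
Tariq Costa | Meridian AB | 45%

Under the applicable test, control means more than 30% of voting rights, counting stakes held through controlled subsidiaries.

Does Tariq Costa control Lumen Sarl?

No

Tariq holds 32% of Redfern, so Tariq controls Redfern.
Tariq holds 45% of Meridian, so Tariq controls Meridian.
In Lumen, Tariq's side holds only 9%, not > 30%.
So Tariq does not control Lumen.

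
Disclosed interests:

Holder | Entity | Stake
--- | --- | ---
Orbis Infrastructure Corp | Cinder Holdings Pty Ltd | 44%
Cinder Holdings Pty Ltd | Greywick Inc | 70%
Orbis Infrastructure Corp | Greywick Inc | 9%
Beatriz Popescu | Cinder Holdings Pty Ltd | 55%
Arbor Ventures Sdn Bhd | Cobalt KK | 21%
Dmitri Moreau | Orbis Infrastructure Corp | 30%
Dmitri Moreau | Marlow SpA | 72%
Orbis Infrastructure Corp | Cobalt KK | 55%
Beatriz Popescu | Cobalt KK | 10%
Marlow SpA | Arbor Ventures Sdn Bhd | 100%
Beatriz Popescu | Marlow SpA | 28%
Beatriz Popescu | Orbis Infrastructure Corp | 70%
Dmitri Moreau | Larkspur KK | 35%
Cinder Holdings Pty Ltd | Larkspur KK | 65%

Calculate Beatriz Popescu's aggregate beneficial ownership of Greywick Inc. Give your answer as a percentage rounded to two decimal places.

Beatriz reaches Greywick along 3 paths.
Via Orbis → Cinder: 70% × 44% × 70% = 21.56%.
Via Cinder: 55% × 70% = 38.5%.
Via Orbis: 70% × 9% = 6.3%.
Total: 21.56% + 38.5% + 6.3% = 66.36%.

66.36%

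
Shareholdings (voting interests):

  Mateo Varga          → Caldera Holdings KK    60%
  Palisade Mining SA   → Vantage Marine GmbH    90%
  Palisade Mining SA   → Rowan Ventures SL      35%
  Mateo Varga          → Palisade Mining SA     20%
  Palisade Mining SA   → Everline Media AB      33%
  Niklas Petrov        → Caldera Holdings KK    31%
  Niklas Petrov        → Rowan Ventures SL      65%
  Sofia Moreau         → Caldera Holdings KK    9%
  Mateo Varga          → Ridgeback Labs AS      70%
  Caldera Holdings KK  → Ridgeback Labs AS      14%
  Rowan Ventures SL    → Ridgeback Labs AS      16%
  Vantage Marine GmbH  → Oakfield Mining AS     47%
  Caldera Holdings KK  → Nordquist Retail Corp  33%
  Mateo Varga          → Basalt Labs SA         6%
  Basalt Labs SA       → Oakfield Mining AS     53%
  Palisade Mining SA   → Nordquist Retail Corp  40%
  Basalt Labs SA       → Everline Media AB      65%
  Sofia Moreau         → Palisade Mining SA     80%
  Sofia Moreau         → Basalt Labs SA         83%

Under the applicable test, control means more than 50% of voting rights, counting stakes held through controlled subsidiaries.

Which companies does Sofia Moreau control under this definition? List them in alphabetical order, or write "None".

Sofia holds 80% of Palisade, so Sofia controls Palisade.
Sofia holds 83% of Basalt, so Sofia controls Basalt.
Basalt and Palisade together hold 65% + 33% = 98% of Everline, so Sofia controls Everline.
Palisade holds 90% of Vantage, so Sofia controls Vantage.
Vantage and Basalt together hold 47% + 53% = 100% of Oakfield, so Sofia controls Oakfield.
No other company's threshold is met.

Basalt Labs SA, Everline Media AB, Oakfield Mining AS, Palisade Mining SA, Vantage Marine GmbH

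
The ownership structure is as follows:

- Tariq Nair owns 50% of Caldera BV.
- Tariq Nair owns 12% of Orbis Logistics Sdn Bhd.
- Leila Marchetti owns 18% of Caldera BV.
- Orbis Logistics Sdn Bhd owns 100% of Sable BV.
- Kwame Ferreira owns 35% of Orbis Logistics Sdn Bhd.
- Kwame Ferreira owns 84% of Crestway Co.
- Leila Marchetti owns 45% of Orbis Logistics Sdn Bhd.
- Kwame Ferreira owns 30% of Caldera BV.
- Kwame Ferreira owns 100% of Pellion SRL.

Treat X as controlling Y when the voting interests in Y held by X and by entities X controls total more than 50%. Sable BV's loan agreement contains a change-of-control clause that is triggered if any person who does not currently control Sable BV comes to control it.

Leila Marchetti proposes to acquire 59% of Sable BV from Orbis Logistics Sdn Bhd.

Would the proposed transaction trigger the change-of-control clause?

The purchase adds only to Leila's holdings (Orbis's stake shrinks), so Leila is the only person who could newly come to control Sable.
Leila's largest direct stake is 45% in Orbis, which does not meet the threshold, so Leila controls no company.
Neither Leila nor any entity Leila controls holds any voting interest in Sable.
So before the transaction, Leila does not control Sable.
After the purchase, Leila holds 59% of Sable directly, and Orbis's stake falls to 41%.
Leila holds 59% of Sable, so Leila controls Sable.
Leila did not control Sable before and does after, so the clause is triggered.

Yes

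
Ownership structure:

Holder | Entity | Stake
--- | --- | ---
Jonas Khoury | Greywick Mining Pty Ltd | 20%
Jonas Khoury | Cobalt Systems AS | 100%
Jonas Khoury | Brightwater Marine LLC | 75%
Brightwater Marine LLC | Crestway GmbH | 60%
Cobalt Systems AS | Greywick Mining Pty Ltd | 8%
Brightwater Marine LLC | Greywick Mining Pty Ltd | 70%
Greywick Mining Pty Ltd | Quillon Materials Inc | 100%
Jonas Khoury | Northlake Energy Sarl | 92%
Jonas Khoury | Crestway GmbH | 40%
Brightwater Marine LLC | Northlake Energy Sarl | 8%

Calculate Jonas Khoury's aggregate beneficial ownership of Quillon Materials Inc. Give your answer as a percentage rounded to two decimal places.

Jonas reaches Quillon along 3 paths.
Via Greywick: 20% × 100% = 20%.
Via Cobalt → Greywick: 100% × 8% × 100% = 8%.
Via Brightwater → Greywick: 75% × 70% × 100% = 52.5%.
Total: 20% + 8% + 52.5% = 80.5%.
Rounded: 80.50%.

80.50%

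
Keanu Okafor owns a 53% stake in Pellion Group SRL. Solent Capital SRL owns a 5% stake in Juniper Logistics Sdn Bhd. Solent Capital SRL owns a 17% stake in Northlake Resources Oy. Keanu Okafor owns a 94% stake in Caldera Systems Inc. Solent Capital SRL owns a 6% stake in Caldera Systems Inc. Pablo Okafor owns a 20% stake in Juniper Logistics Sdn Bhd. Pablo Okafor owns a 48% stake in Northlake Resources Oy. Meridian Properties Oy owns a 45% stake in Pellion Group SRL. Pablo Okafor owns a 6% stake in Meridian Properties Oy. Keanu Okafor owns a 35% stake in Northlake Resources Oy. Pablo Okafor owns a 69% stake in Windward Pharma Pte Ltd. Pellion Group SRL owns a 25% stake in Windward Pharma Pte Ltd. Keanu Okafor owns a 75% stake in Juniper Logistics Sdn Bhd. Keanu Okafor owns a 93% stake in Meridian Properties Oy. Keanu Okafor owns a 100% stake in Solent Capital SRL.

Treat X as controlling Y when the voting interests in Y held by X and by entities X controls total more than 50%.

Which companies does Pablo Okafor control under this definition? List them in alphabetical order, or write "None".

Pablo holds 69% of Windward, so Pablo controls Windward.
No other company's threshold is met.

Windward Pharma Pte Ltd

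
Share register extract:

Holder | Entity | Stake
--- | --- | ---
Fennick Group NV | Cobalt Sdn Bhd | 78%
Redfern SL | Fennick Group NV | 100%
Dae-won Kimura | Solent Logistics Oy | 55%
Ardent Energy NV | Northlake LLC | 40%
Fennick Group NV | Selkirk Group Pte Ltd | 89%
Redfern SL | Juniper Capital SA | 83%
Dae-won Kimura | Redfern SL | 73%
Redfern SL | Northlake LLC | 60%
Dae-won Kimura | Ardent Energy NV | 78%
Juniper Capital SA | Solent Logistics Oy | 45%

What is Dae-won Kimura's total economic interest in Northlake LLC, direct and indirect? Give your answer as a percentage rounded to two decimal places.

Dae-won reaches Northlake along 2 paths.
Via Redfern: 73% × 60% = 43.8%.
Via Ardent: 78% × 40% = 31.2%.
Total: 43.8% + 31.2% = 75%.
Rounded: 75.00%.

75.00%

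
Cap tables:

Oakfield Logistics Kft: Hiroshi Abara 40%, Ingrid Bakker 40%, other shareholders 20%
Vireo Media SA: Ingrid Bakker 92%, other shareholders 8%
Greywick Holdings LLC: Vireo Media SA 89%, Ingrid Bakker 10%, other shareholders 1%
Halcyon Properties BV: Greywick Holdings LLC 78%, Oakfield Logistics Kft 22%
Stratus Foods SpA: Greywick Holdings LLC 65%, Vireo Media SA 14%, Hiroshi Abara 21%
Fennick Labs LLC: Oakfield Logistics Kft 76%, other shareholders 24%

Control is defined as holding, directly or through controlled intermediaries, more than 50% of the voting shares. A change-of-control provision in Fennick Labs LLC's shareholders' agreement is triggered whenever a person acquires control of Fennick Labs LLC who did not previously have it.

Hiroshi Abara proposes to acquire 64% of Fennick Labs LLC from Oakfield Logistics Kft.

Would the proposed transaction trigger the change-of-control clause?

The purchase adds only to Hiroshi's holdings (Oakfield's stake shrinks), so Hiroshi is the only person who could newly come to control Fennick.
Hiroshi's largest direct stake is 40% in Oakfield, which does not meet the threshold, so Hiroshi controls no company.
Neither Hiroshi nor any entity Hiroshi controls holds any voting interest in Fennick.
So before the transaction, Hiroshi does not control Fennick.
After the purchase, Hiroshi holds 64% of Fennick directly, and Oakfield's stake falls to 12%.
Hiroshi holds 64% of Fennick, so Hiroshi controls Fennick.
Hiroshi did not control Fennick before and does after, so the clause is triggered.

Yes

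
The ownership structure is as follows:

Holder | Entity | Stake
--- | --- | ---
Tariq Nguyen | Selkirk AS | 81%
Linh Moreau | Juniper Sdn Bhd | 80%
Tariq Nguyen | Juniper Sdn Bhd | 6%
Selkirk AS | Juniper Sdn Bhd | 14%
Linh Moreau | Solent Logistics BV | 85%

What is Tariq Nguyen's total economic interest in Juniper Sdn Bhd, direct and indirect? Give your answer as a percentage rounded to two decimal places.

Tariq reaches Juniper along 2 paths.
Direct stake: 6% = 6%.
Via Selkirk: 81% × 14% = 11.34%.
Total: 6% + 11.34% = 17.34%.

17.34%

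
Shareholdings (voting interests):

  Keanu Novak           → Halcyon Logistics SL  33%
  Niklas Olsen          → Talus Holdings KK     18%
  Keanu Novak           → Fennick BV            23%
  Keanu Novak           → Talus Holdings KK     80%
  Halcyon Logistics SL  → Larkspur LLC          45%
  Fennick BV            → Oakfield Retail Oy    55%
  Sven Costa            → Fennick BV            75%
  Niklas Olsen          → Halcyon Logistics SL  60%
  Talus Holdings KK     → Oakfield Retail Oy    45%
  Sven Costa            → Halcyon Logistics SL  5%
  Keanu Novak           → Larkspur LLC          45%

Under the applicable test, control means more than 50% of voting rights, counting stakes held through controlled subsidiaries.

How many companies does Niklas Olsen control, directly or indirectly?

Niklas holds 60% of Halcyon, so Niklas controls Halcyon.
No other company's threshold is met.
Niklas controls 1 company.

1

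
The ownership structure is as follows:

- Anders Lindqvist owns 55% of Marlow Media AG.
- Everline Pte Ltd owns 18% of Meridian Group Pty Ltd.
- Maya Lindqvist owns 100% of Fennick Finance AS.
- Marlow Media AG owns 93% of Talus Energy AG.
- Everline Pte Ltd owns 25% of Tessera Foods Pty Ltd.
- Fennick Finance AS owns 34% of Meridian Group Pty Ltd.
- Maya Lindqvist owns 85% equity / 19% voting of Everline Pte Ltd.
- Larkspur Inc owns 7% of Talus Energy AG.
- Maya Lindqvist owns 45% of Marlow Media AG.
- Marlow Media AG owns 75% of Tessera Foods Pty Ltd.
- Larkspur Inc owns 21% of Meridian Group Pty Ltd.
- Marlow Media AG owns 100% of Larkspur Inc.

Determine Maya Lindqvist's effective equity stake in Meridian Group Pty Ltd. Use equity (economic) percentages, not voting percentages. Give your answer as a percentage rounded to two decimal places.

58.75%

Maya reaches Meridian along 3 paths.
Via Everline: 85% × 18% = 15.3%.
Via Marlow → Larkspur: 45% × 100% × 21% = 9.45%.
Via Fennick: 100% × 34% = 34%.
Total: 15.3% + 9.45% + 34% = 58.75%.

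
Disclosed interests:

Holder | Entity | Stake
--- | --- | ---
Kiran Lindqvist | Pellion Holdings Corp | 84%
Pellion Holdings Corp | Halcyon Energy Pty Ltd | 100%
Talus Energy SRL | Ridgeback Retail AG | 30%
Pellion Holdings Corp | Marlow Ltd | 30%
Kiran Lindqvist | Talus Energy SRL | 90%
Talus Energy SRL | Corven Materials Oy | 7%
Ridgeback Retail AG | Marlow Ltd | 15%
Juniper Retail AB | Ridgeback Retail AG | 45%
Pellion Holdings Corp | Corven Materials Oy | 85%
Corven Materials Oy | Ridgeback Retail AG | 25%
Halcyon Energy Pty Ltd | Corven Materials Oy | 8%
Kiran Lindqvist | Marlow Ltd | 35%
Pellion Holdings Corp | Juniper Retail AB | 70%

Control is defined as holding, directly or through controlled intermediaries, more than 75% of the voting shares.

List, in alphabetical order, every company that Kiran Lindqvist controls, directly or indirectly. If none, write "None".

Corven Materials Oy, Halcyon Energy Pty Ltd, Pellion Holdings Corp, Talus Energy SRL

Kiran holds 84% of Pellion, so Kiran controls Pellion.
Kiran holds 90% of Talus, so Kiran controls Talus.
Pellion holds 100% of Halcyon, so Kiran controls Halcyon.
Pellion and Halcyon and Talus together hold 85% + 8% + 7% = 100% of Corven, so Kiran controls Corven.
No other company's threshold is met.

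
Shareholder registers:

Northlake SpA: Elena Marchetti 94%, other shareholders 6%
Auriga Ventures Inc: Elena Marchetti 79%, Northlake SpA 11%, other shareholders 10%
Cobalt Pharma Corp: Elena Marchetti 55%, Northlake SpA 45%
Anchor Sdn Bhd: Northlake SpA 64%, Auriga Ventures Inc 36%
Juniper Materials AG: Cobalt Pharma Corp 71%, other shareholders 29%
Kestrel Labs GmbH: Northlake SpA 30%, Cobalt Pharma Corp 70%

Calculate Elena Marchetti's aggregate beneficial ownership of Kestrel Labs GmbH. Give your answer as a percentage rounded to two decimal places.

Elena reaches Kestrel along 3 paths.
Via Northlake: 94% × 30% = 28.2%.
Via Cobalt: 55% × 70% = 38.5%.
Via Northlake → Cobalt: 94% × 45% × 70% = 29.61%.
Total: 28.2% + 38.5% + 29.61% = 96.31%.

96.31%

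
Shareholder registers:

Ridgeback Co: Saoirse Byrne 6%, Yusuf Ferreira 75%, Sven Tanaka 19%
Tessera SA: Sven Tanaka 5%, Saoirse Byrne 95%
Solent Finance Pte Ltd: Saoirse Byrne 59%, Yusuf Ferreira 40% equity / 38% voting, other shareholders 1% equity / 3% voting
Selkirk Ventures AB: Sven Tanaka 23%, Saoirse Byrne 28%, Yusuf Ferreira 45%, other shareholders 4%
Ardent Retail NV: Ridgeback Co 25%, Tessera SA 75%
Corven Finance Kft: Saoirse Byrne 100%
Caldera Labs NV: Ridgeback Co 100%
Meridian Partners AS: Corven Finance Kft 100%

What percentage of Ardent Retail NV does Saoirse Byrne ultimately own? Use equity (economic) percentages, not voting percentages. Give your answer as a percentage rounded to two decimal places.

72.75%

Saoirse reaches Ardent along 2 paths.
Via Ridgeback: 6% × 25% = 1.5%.
Via Tessera: 95% × 75% = 71.25%.
Total: 1.5% + 71.25% = 72.75%.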